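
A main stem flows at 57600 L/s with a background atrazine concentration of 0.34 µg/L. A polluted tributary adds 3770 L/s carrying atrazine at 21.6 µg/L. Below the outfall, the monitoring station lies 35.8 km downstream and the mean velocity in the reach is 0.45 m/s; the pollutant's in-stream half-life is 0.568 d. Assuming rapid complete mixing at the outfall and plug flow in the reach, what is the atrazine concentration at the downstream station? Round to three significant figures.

0.535 µg/L

Flow-weighted average: C = (57600·0.3400 + 3770·21.60) / 61370 = 101000/61370 = 1.646 µg/L.
Travel time t = 35.8·1000 / 0.45 = 79560 s = 22.10 h.
Half-life 0.568 d → k = ln 2 / 0.568 = 1.220 d⁻¹.
Decay over the reach: 1.646·exp(−kt) = 1.646·0.3251 = 0.5351 µg/L.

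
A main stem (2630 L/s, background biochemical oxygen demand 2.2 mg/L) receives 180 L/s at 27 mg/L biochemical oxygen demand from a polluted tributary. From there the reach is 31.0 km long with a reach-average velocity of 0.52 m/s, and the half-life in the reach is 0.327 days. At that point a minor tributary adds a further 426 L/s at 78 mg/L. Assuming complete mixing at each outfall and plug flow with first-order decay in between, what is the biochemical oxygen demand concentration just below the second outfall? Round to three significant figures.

11.0 mg/L

Mass balance: C = (2630·2.200 + 180.0·27.00) / 2810 = 10650/2810 = 3.789 mg/L; combined flow 2810 L/s.
Travel time t = 31.0·1000 / 0.52 = 59620 s = 16.56 h.
Half-life 0.327 d → k = ln 2 / 0.327 = 2.120 d⁻¹.
Applying C = C₀e^(−kt): 3.789 × 0.2316 = 0.8776 mg/L.
At the second outfall, C = (2810·0.8776 + 426.0·78.00) / (2810 + 426.0) = 11.03 mg/L.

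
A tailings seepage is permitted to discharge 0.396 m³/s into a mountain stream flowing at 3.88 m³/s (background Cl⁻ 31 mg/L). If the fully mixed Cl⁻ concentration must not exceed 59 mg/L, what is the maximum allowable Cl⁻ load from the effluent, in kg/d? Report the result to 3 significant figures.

Mass balance at the limit: 3.880·31.00 + 0.3960·Cₑ = 4.276·59 → Cₑ = 333.3 mg/L.
Load = 0.3960 m³/s × 333.3 g/m³ × 86 400 s/d = 11410 kg/d.

11400 kg/d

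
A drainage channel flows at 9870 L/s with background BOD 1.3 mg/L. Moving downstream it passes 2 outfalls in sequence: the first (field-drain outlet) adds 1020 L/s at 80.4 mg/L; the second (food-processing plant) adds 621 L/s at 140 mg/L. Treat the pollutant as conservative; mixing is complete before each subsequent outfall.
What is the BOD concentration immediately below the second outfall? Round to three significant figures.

15.8 mg/L

Outfall 1: combined Q = 10890 L/s; C = (9870·1.300 + 1020·80.40)/10890 = 8.709 mg/L.
Outfall 2: combined Q = 11510 L/s; C = (10890·8.709 + 621.0·140.0)/11510 = 15.79 mg/L.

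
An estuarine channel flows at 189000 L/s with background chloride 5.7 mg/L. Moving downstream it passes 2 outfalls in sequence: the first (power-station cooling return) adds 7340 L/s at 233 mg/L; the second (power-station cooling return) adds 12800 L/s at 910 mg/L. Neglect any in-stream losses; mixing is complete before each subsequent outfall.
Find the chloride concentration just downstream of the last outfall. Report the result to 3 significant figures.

After outfall 1: Q = 189000 + 7340 = 196300 L/s; C = (189000·5.700 + 7340·233.0)/196300 = 14.20 mg/L.
After outfall 2: Q = 196300 + 12800 = 209100 L/s; C = (196300·14.20 + 12800·910.0)/209100 = 69.02 mg/L.

69.0 mg/L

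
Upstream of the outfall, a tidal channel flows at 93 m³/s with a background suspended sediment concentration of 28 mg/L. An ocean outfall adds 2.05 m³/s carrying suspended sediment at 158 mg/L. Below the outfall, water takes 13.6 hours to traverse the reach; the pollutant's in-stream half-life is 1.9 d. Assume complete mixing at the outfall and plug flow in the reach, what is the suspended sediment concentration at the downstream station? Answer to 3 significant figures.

25.1 mg/L

After mixing, C = (93.00·28.00 + 2.050·158.0) / 95.05 = 2928/95.05 = 30.80 mg/L.
Half-life 1.9 d → k = ln 2 / 1.9 = 0.3648 d⁻¹.
After decay, C = 30.80 × e^(−kt) = 30.80 × 0.8132 = 25.05 mg/L.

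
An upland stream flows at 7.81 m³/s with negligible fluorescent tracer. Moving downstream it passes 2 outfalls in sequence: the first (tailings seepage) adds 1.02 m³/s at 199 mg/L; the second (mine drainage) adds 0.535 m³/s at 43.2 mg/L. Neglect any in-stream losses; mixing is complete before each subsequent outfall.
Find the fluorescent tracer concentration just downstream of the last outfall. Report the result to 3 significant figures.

After outfall 1: Q = 7.810 + 1.020 = 8.830 m³/s; C = (7.810·0 + 1.020·199.0)/8.830 = 22.99 mg/L.
After outfall 2: Q = 8.830 + 0.5350 = 9.365 m³/s; C = (8.830·22.99 + 0.5350·43.20)/9.365 = 24.14 mg/L.

24.1 mg/L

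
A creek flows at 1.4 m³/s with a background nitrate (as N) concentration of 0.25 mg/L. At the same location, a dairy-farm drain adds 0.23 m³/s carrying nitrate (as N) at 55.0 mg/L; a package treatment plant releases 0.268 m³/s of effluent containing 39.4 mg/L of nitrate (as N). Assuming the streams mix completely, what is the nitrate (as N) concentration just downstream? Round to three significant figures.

Flow-weighted average: C = (1.400·0.2500 + 0.2300·55.00 + 0.2680·39.40) / 1.898 = 23.56/1.898 = 12.41 mg/L.

12.4 mg/L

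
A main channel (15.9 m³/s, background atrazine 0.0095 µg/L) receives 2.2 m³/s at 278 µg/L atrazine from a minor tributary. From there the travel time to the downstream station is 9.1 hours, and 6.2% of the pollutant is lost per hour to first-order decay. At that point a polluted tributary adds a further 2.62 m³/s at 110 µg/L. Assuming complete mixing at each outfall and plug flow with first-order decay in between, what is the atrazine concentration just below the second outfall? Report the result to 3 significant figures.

Flow-weighted average: C = (15.90·0.009500 + 2.200·278.0) / 18.10 = 611.8/18.10 = 33.80 µg/L; combined flow 18.10 m³/s.
6.2%/h lost → k = −ln(1 − 0.062) = 0.06401 h⁻¹.
Decay over the reach: 33.80·exp(−kt) = 33.80·0.5585 = 18.88 µg/L.
At the second outfall, C = (18.10·18.88 + 2.620·110.0) / (18.10 + 2.620) = 30.40 µg/L.

30.4 µg/L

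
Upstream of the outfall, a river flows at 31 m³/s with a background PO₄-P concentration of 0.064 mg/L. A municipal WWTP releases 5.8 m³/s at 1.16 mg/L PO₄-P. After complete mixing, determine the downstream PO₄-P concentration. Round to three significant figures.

Conservation of mass: C = (31.00·0.06400 + 5.800·1.160) / 36.80 = 8.712/36.80 = 0.2367 mg/L.

0.237 mg/L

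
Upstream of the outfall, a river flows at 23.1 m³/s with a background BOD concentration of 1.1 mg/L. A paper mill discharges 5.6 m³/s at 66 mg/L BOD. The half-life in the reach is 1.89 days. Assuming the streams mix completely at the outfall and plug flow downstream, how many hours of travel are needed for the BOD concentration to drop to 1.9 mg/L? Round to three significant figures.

After mixing, C = (23.10·1.100 + 5.600·66.00) / 28.70 = 395.0/28.70 = 13.76 mg/L.
Half-life 1.89 d → k = ln 2 / 1.89 = 0.3667 d⁻¹.
13.76·exp(−k·t) = 1.9 → t = ln(13.76/1.9)/k = 466500 s = 129.6 h.

130 h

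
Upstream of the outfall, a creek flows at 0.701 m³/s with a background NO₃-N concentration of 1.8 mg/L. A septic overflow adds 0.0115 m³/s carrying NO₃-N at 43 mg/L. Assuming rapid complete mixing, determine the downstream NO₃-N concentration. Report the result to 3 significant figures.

2.46 mg/L

Mixed concentration C = ΣQC/ΣQ = (0.7010·1.800 + 0.01150·43.00) / 0.7125 = 1.756/0.7125 = 2.465 mg/L.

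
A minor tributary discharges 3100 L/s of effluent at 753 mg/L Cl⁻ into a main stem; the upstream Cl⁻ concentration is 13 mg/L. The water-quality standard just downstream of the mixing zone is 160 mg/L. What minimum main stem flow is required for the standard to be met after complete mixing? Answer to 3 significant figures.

12500 L/s

Set C_mix = 160: (Q·13.00 + 3100·753.0) / (Q + 3100) = 160
→ Q = 3100·(753.0 − 160)/(160 − 13.00) = 12510 L/s.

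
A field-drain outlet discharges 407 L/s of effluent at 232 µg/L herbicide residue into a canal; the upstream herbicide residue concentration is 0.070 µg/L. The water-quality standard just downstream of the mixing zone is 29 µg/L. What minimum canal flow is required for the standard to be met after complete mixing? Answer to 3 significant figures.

Set C_mix = 29: (Q·0.07000 + 407.0·232.0) / (Q + 407.0) = 29
→ Q = 407.0·(232.0 − 29)/(29 − 0.07000) = 2856 L/s.

2860 L/s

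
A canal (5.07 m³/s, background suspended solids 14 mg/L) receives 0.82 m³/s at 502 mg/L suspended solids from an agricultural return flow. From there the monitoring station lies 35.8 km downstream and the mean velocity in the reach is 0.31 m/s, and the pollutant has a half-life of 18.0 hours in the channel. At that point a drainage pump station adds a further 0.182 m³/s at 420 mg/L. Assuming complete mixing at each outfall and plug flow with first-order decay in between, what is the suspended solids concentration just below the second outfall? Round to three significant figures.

Flow-weighted average: C = (5.070·14.00 + 0.8200·502.0) / 5.890 = 482.6/5.890 = 81.94 mg/L; combined flow 5.890 m³/s.
Travel time t = 35.8·1000 / 0.31 = 115500 s = 32.08 h.
Half-life 18.0 h → k = ln 2 / 18.0 = 0.03851 h⁻¹ = 0.9242 d⁻¹.
After decay, C = 81.94 × e^(−kt) = 81.94 × 0.2907 = 23.82 mg/L.
Second outfall: C = (5.890·23.82 + 0.1820·420.0)/6.072 = 35.70 mg/L.

35.7 mg/L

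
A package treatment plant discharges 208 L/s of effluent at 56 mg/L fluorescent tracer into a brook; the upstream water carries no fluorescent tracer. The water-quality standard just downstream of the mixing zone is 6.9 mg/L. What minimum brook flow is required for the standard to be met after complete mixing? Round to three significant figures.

1480 L/s

Set C_mix = 6.9: (Q·0 + 208.0·56.00) / (Q + 208.0) = 6.9
→ Q = 208.0·(56.00 − 6.9)/(6.9 − 0) = 1480 L/s.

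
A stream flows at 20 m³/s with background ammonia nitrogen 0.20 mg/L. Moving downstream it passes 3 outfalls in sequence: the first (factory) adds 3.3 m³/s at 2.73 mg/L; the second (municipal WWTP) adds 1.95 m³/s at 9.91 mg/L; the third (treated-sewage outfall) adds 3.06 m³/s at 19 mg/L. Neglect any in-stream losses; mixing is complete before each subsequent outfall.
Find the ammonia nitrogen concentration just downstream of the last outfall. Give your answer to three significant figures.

Below outfall 1: Q → 23.30 m³/s, C = (20.00·0.2000 + 3.300·2.730)/23.30 = 0.5583 mg/L.
Below outfall 2: Q → 25.25 m³/s, C = (23.30·0.5583 + 1.950·9.910)/25.25 = 1.281 mg/L.
Below outfall 3: Q → 28.31 m³/s, C = (25.25·1.281 + 3.060·19.00)/28.31 = 3.196 mg/L.

3.20 mg/L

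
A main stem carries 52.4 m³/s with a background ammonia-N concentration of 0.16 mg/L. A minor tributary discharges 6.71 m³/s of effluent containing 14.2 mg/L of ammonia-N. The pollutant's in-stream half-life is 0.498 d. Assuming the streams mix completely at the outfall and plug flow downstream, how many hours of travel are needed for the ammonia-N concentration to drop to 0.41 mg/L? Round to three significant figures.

25.1 h

Conservation of mass: C = (52.40·0.1600 + 6.710·14.20) / 59.11 = 103.7/59.11 = 1.754 mg/L.
Half-life 0.498 d → k = ln 2 / 0.498 = 1.392 d⁻¹.
1.754·exp(−k·t) = 0.41 → t = ln(1.754/0.41)/k = 90220 s = 25.06 h.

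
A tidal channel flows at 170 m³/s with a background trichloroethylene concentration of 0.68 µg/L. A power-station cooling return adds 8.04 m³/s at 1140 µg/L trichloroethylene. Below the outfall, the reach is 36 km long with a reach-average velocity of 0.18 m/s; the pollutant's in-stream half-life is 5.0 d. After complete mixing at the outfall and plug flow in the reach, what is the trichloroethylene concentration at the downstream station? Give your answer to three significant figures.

After mixing, C = (170.0·0.6800 + 8.040·1140) / 178.0 = 9281/178.0 = 52.13 µg/L.
Travel time t = 36·1000 / 0.18 = 200000 s = 55.56 h.
Half-life 5.0 d → k = ln 2 / 5.0 = 0.1386 d⁻¹.
First-order decay: C = 52.13·exp(−k·t) = 52.13·0.7255 = 37.82 µg/L.

37.8 µg/L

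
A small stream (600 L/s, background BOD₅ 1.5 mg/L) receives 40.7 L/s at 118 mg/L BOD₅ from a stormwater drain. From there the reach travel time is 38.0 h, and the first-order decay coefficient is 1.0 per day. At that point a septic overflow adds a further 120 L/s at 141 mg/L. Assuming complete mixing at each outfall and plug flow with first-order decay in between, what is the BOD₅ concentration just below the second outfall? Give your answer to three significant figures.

23.8 mg/L

Mixed concentration C = ΣQC/ΣQ = (600.0·1.500 + 40.70·118.0) / 640.7 = 5703/640.7 = 8.901 mg/L; combined flow 640.7 L/s.
Decay over the reach: 8.901·exp(−kt) = 8.901·0.2053 = 1.827 mg/L.
At the second outfall, C = (640.7·1.827 + 120.0·141.0) / (640.7 + 120.0) = 23.78 mg/L.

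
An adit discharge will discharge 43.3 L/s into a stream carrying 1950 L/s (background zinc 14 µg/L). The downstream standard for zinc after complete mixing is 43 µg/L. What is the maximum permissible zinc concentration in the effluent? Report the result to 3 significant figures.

At the limit, (Qr·Cr + Qe·Cₑ)/(Qr + Qe) = 43:
Cₑ = (1993·43 − 1950·14.00) / 43.30 = 1349 µg/L.

1350 µg/L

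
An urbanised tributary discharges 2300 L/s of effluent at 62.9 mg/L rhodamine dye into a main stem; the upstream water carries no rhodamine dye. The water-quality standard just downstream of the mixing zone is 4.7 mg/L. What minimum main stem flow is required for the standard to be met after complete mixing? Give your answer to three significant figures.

Set C_mix = 4.7: (Q·0 + 2300·62.90) / (Q + 2300) = 4.7
→ Q = 2300·(62.90 − 4.7)/(4.7 − 0) = 28480 L/s.

28500 L/s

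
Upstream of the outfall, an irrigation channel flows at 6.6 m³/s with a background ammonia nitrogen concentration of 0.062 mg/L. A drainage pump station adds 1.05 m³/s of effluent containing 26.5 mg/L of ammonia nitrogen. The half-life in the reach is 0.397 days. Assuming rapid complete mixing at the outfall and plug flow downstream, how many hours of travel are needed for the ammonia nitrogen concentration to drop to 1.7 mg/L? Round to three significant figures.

Mass balance: C = (6.600·0.06200 + 1.050·26.50) / 7.650 = 28.23/7.650 = 3.691 mg/L.
Half-life 0.397 d → k = ln 2 / 0.397 = 1.746 d⁻¹.
3.691·exp(−k·t) = 1.7 → t = ln(3.691/1.7)/k = 38360 s = 10.66 h.

10.7 h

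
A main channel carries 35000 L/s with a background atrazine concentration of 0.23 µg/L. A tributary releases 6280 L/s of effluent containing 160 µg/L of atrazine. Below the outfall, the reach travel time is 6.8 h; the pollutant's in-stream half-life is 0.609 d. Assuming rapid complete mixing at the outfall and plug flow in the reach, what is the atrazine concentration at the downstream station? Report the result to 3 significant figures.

17.8 µg/L

Mixed concentration C = ΣQC/ΣQ = (35000·0.2300 + 6280·160.0) / 41280 = 1013000/41280 = 24.54 µg/L.
Half-life 0.609 d → k = ln 2 / 0.609 = 1.138 d⁻¹.
After decay, C = 24.54 × e^(−kt) = 24.54 × 0.7243 = 17.77 µg/L.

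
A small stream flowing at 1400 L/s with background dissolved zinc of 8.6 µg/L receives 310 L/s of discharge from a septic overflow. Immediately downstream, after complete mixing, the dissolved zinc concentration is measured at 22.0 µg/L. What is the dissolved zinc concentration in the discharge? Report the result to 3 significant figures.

82.5 µg/L

Mass balance: 1400·8.600 + 310.0·Cₑ = 1710·22.00
→ Cₑ = (1710·22.00 − 1400·8.600) / 310.0 = 82.52 µg/L.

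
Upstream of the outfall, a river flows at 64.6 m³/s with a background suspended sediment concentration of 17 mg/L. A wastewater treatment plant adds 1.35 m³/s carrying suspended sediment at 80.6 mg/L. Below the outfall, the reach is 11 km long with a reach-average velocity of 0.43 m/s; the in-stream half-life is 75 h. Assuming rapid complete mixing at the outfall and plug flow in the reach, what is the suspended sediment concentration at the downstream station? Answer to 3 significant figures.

Mass balance: C = (64.60·17.00 + 1.350·80.60) / 65.95 = 1207/65.95 = 18.30 mg/L.
Travel time t = 11·1000 / 0.43 = 25580 s = 7.106 h.
Half-life 75 h → k = ln 2 / 75 = 0.009242 h⁻¹ = 0.2218 d⁻¹.
Decay over the reach: 18.30·exp(−kt) = 18.30·0.9364 = 17.14 mg/L.

17.1 mg/L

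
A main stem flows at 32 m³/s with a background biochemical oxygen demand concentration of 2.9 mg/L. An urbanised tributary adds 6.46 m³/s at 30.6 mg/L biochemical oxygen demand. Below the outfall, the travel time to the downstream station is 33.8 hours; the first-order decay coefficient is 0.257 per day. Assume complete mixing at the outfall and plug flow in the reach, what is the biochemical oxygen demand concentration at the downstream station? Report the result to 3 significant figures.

Flow-weighted average: C = (32.00·2.900 + 6.460·30.60) / 38.46 = 290.5/38.46 = 7.553 mg/L.
First-order decay: C = 7.553·exp(−k·t) = 7.553·0.6963 = 5.259 mg/L.

5.26 mg/L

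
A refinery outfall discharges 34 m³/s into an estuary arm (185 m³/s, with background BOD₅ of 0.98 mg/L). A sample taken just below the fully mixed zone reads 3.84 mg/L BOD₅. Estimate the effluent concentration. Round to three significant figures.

19.4 mg/L

Mass balance: 185.0·0.9800 + 34.00·Cₑ = 219.0·3.840
→ Cₑ = (219.0·3.840 − 185.0·0.9800) / 34.00 = 19.40 mg/L.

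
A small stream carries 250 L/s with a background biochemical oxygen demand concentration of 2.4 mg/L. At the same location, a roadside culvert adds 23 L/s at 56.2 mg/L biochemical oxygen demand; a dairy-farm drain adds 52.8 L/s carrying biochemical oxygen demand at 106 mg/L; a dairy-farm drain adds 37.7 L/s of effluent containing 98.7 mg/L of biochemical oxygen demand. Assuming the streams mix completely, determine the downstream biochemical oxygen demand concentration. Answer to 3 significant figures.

After mixing, C = (250.0·2.400 + 23.00·56.20 + 52.80·106.0 + 37.70·98.70) / 363.5 = 11210/363.5 = 30.84 mg/L.

30.8 mg/L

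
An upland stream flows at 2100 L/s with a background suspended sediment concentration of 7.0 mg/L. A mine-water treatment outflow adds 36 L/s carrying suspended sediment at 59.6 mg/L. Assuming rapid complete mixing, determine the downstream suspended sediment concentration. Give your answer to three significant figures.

Conservation of mass: C = (2100·7.000 + 36.00·59.60) / 2136 = 16850/2136 = 7.887 mg/L.

7.89 mg/L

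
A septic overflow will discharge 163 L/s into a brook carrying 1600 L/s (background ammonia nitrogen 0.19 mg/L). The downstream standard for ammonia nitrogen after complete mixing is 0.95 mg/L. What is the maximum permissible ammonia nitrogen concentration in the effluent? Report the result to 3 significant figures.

8.41 mg/L

At the limit, (Qr·Cr + Qe·Cₑ)/(Qr + Qe) = 0.95:
Cₑ = (1763·0.95 − 1600·0.1900) / 163.0 = 8.410 mg/L.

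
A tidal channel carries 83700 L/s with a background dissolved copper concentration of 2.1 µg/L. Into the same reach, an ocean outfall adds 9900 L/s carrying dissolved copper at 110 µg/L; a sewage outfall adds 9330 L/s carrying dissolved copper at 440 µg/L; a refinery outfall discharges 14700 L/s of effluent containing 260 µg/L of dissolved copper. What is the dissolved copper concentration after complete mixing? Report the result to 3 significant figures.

After mixing, C = (83700·2.100 + 9900·110.0 + 9330·440.0 + 14700·260.0) / 117600 = 9192000/117600 = 78.14 µg/L.

78.1 µg/L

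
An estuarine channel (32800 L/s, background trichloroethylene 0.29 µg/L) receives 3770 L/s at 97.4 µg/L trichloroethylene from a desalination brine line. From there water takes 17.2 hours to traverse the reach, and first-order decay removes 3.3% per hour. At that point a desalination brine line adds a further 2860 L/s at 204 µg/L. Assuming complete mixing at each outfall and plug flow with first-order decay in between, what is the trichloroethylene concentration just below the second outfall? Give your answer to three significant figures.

Mass balance: C = (32800·0.2900 + 3770·97.40) / 36570 = 376700/36570 = 10.30 µg/L; combined flow 36570 L/s.
3.3%/h lost → k = −ln(1 − 0.033) = 0.03356 h⁻¹.
First-order decay: C = 10.30·exp(−k·t) = 10.30·0.5615 = 5.784 µg/L.
Second outfall: C = (36570·5.784 + 2860·204.0)/39430 = 20.16 µg/L.

20.2 µg/L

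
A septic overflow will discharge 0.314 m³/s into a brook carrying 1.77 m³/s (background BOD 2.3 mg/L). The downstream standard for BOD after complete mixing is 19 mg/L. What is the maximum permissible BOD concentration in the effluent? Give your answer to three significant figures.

At the limit, (Qr·Cr + Qe·Cₑ)/(Qr + Qe) = 19:
Cₑ = (2.084·19 − 1.770·2.300) / 0.3140 = 113.1 mg/L.

113 mg/L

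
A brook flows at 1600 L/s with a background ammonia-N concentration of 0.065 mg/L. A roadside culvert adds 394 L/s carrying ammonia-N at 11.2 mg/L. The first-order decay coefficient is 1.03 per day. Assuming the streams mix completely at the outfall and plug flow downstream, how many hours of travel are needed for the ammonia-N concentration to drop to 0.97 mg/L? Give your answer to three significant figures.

19.8 h

Conservation of mass: C = (1600·0.06500 + 394.0·11.20) / 1994 = 4517/1994 = 2.265 mg/L.
2.265·exp(−k·t) = 0.97 → t = ln(2.265/0.97)/k = 71140 s = 19.76 h.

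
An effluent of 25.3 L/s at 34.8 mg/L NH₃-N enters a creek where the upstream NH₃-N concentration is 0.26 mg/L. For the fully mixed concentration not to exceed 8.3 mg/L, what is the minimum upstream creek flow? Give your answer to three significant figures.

83.4 L/s

Set C_mix = 8.3: (Q·0.2600 + 25.30·34.80) / (Q + 25.30) = 8.3
→ Q = 25.30·(34.80 − 8.3)/(8.3 − 0.2600) = 83.39 L/s.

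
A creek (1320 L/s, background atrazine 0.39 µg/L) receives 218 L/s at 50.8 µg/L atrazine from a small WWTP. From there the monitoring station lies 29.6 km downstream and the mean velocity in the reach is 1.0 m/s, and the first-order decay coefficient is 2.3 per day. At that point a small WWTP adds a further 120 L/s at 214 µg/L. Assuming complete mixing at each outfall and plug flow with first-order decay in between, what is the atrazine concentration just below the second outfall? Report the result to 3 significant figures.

18.7 µg/L

After mixing, C = (1320·0.3900 + 218.0·50.80) / 1538 = 11590/1538 = 7.535 µg/L; combined flow 1538 L/s.
Travel time t = 29.6·1000 / 1.0 = 29600 s = 8.222 h.
Applying C = C₀e^(−kt): 7.535 × 0.4548 = 3.427 µg/L.
Second outfall: C = (1538·3.427 + 120.0·214.0)/1658 = 18.67 µg/L.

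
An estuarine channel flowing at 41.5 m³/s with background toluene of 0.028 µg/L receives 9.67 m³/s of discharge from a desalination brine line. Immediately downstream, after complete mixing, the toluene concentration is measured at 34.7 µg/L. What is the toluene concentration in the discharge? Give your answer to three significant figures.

183 µg/L

Mass balance: 41.50·0.02800 + 9.670·Cₑ = 51.17·34.70
→ Cₑ = (51.17·34.70 − 41.50·0.02800) / 9.670 = 183.5 µg/L.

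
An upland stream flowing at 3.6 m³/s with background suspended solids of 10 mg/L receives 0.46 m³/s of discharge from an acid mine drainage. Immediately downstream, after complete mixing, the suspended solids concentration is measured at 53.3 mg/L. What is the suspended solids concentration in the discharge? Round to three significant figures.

Mass balance: 3.600·10.00 + 0.4600·Cₑ = 4.060·53.30
→ Cₑ = (4.060·53.30 − 3.600·10.00) / 0.4600 = 392.2 mg/L.

392 mg/L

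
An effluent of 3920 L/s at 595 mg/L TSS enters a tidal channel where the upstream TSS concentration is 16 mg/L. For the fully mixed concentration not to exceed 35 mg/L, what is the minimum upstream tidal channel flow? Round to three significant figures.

116000 L/s

Set C_mix = 35: (Q·16.00 + 3920·595.0) / (Q + 3920) = 35
→ Q = 3920·(595.0 − 35)/(35 − 16.00) = 115500 L/s.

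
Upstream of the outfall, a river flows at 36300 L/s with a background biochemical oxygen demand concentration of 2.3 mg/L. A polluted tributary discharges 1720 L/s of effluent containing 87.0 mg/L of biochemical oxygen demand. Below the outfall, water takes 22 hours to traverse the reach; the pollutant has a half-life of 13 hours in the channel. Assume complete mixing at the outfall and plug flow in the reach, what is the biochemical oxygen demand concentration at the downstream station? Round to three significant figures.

1.90 mg/L

Flow-weighted average: C = (36300·2.300 + 1720·87.00) / 38020 = 233100/38020 = 6.132 mg/L.
Half-life 13 h → k = ln 2 / 13 = 0.05332 h⁻¹ = 1.280 d⁻¹.
After decay, C = 6.132 × e^(−kt) = 6.132 × 0.3094 = 1.897 mg/L.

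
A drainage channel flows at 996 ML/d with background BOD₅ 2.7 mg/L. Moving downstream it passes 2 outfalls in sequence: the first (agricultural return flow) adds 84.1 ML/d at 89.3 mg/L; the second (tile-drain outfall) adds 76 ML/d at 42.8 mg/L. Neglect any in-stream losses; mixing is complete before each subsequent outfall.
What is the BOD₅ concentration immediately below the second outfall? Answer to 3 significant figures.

11.6 mg/L

After outfall 1: Q = 996.0 + 84.10 = 1080 ML/d; C = (996.0·2.700 + 84.10·89.30)/1080 = 9.443 mg/L.
After outfall 2: Q = 1080 + 76.00 = 1156 ML/d; C = (1080·9.443 + 76.00·42.80)/1156 = 11.64 mg/L.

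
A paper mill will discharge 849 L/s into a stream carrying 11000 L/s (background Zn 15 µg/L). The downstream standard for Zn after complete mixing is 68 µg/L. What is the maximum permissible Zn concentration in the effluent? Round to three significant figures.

At the limit, (Qr·Cr + Qe·Cₑ)/(Qr + Qe) = 68:
Cₑ = (11850·68 − 11000·15.00) / 849.0 = 754.7 µg/L.

755 µg/L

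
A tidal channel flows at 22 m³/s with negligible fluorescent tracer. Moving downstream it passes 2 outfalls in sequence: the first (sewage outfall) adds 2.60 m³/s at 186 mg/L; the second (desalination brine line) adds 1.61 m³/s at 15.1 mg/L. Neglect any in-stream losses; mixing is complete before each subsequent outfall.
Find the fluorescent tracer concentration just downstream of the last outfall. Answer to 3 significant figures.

After outfall 1: Q = 22.00 + 2.600 = 24.60 m³/s; C = (22.00·0 + 2.600·186.0)/24.60 = 19.66 mg/L.
After outfall 2: Q = 24.60 + 1.610 = 26.21 m³/s; C = (24.60·19.66 + 1.610·15.10)/26.21 = 19.38 mg/L.

19.4 mg/L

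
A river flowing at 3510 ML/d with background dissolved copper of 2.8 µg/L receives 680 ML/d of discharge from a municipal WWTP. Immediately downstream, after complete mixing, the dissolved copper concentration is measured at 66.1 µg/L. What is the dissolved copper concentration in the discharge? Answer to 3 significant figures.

393 µg/L

Mass balance: 3510·2.800 + 680.0·Cₑ = 4190·66.10
→ Cₑ = (4190·66.10 − 3510·2.800) / 680.0 = 392.8 µg/L.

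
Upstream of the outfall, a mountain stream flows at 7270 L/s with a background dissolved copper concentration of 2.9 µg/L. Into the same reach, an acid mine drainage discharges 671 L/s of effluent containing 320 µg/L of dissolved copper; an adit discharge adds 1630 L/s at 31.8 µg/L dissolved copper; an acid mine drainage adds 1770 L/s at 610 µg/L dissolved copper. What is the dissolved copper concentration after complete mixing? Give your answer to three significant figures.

121 µg/L

Mass balance: C = (7270·2.900 + 671.0·320.0 + 1630·31.80 + 1770·610.0) / 11340 = 1367000/11340 = 120.6 µg/L.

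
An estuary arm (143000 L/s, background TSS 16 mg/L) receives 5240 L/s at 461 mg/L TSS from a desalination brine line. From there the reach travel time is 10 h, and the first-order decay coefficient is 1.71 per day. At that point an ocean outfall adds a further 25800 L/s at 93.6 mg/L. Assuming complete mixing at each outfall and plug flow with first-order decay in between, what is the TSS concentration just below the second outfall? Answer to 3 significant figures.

Mass balance: C = (143000·16.00 + 5240·461.0) / 148200 = 4704000/148200 = 31.73 mg/L; combined flow 148200 L/s.
After decay, C = 31.73 × e^(−kt) = 31.73 × 0.4904 = 15.56 mg/L.
At the second outfall, C = (148200·15.56 + 25800·93.60) / (148200 + 25800) = 27.13 mg/L.

27.1 mg/L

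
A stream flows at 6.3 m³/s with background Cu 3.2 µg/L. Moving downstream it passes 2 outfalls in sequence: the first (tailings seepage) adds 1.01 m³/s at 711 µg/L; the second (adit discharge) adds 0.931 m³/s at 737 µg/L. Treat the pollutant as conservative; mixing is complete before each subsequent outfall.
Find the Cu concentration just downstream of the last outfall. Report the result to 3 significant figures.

After outfall 1: Q = 6.300 + 1.010 = 7.310 m³/s; C = (6.300·3.200 + 1.010·711.0)/7.310 = 101.0 µg/L.
After outfall 2: Q = 7.310 + 0.9310 = 8.241 m³/s; C = (7.310·101.0 + 0.9310·737.0)/8.241 = 172.8 µg/L.

173 µg/L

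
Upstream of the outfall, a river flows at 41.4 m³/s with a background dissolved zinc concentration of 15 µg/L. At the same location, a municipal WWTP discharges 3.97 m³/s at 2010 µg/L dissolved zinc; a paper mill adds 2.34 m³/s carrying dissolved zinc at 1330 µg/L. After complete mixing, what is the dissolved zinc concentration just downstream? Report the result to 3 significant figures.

246 µg/L

Mixed concentration C = ΣQC/ΣQ = (41.40·15.00 + 3.970·2010 + 2.340·1330) / 47.71 = 11710/47.71 = 245.5 µg/L.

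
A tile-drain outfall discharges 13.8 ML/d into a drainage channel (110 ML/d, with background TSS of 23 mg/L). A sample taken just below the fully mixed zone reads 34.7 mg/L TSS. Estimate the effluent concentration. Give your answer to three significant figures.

Mass balance: 110.0·23.00 + 13.80·Cₑ = 123.8·34.70
→ Cₑ = (123.8·34.70 − 110.0·23.00) / 13.80 = 128.0 mg/L.

128 mg/L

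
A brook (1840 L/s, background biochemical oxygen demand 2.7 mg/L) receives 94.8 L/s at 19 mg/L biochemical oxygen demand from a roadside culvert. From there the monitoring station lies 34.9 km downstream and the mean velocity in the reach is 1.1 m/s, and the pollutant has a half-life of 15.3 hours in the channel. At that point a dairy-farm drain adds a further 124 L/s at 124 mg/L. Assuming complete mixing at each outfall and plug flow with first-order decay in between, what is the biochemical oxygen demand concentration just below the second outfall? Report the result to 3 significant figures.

9.67 mg/L

Flow-weighted average: C = (1840·2.700 + 94.80·19.00) / 1935 = 6769/1935 = 3.499 mg/L; combined flow 1935 L/s.
Travel time t = 34.9·1000 / 1.1 = 31730 s = 8.813 h.
Half-life 15.3 h → k = ln 2 / 15.3 = 0.04530 h⁻¹ = 1.087 d⁻¹.
After decay, C = 3.499 × e^(−kt) = 3.499 × 0.6708 = 2.347 mg/L.
Second outfall: C = (1935·2.347 + 124.0·124.0)/2059 = 9.674 mg/L.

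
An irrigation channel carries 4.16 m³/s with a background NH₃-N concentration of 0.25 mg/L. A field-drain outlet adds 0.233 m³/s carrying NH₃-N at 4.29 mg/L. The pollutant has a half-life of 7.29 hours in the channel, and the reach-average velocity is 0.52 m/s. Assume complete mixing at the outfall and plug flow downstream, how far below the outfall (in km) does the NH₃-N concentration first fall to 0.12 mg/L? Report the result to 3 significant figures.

26.6 km

Mixed concentration C = ΣQC/ΣQ = (4.160·0.2500 + 0.2330·4.290) / 4.393 = 2.040/4.393 = 0.4643 mg/L.
Half-life 7.29 h → k = ln 2 / 7.29 = 0.09508 h⁻¹ = 2.282 d⁻¹.
Set 0.4643·exp(−k·t) = 0.12 → t = ln(0.4643/0.12)/k = 51230 s = 14.23 h.
Distance = v·t = 0.52·51230 = 26640 m = 26.64 km.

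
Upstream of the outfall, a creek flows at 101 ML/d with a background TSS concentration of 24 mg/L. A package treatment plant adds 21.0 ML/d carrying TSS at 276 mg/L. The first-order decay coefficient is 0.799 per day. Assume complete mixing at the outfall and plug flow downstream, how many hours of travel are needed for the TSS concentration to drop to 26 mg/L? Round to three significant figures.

Mass balance: C = (101.0·24.00 + 21.00·276.0) / 122.0 = 8220/122.0 = 67.38 mg/L.
67.38·exp(−k·t) = 26 → t = ln(67.38/26)/k = 103000 s = 28.60 h.

28.6 h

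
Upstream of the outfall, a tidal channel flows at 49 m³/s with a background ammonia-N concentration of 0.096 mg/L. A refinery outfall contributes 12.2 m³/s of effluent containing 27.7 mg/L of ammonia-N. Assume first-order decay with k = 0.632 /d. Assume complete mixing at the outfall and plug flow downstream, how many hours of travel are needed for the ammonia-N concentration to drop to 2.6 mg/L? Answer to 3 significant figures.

29.1 h

Conservation of mass: C = (49.00·0.09600 + 12.20·27.70) / 61.20 = 342.6/61.20 = 5.599 mg/L.
5.599·exp(−k·t) = 2.6 → t = ln(5.599/2.6)/k = 104900 s = 29.13 h.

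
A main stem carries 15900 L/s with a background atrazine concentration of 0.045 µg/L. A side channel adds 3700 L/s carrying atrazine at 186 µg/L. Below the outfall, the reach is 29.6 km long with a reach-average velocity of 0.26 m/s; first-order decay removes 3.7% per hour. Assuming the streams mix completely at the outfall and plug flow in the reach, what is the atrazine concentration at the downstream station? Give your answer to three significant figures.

10.7 µg/L

Flow-weighted average: C = (15900·0.04500 + 3700·186.0) / 19600 = 688900/19600 = 35.15 µg/L.
Travel time t = 29.6·1000 / 0.26 = 113800 s = 31.62 h.
3.7%/h lost → k = −ln(1 − 0.037) = 0.03770 h⁻¹.
After decay, C = 35.15 × e^(−kt) = 35.15 × 0.3035 = 10.67 µg/L.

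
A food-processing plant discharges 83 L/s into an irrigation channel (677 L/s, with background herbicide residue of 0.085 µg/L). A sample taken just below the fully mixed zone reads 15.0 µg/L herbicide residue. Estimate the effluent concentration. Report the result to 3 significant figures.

137 µg/L

Mass balance: 677.0·0.08500 + 83.00·Cₑ = 760.0·15.00
→ Cₑ = (760.0·15.00 − 677.0·0.08500) / 83.00 = 136.7 µg/L.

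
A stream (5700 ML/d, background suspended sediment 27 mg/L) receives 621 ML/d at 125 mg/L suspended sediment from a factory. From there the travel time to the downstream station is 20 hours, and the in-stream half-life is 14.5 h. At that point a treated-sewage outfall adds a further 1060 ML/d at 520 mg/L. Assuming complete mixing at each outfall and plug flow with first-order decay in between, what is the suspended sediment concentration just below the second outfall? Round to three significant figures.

86.7 mg/L

Mass balance: C = (5700·27.00 + 621.0·125.0) / 6321 = 231500/6321 = 36.63 mg/L; combined flow 6321 ML/d.
Half-life 14.5 h → k = ln 2 / 14.5 = 0.04780 h⁻¹ = 1.147 d⁻¹.
After decay, C = 36.63 × e^(−kt) = 36.63 × 0.3844 = 14.08 mg/L.
At the second outfall, C = (6321·14.08 + 1060·520.0) / (6321 + 1060) = 86.74 mg/L.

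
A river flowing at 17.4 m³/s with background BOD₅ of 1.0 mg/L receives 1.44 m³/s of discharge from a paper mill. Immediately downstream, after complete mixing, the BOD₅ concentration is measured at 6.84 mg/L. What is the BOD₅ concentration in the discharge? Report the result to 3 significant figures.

77.4 mg/L

Mass balance: 17.40·1.000 + 1.440·Cₑ = 18.84·6.840
→ Cₑ = (18.84·6.840 − 17.40·1.000) / 1.440 = 77.41 mg/L.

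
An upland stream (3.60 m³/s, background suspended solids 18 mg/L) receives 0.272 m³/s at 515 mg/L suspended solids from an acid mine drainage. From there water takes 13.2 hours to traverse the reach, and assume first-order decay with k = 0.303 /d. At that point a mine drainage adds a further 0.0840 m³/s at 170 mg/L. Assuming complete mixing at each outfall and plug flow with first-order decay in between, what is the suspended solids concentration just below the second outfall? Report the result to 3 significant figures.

Conservation of mass: C = (3.600·18.00 + 0.2720·515.0) / 3.872 = 204.9/3.872 = 52.91 mg/L; combined flow 3.872 m³/s.
Decay over the reach: 52.91·exp(−kt) = 52.91·0.8465 = 44.79 mg/L.
At the second outfall, C = (3.872·44.79 + 0.08400·170.0) / (3.872 + 0.08400) = 47.45 mg/L.

47.4 mg/L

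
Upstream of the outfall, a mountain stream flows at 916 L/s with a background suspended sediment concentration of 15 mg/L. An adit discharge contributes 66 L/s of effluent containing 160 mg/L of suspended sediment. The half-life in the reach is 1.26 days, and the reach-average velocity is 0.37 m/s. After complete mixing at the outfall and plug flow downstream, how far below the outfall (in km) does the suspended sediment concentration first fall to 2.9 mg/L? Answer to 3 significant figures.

125 km

After mixing, C = (916.0·15.00 + 66.00·160.0) / 982.0 = 24300/982.0 = 24.75 mg/L.
Half-life 1.26 d → k = ln 2 / 1.26 = 0.5501 d⁻¹.
Set 24.75·exp(−k·t) = 2.9 → t = ln(24.75/2.9)/k = 336700 s = 93.53 h.
Distance = v·t = 0.37·336700 = 124600 m = 124.6 km.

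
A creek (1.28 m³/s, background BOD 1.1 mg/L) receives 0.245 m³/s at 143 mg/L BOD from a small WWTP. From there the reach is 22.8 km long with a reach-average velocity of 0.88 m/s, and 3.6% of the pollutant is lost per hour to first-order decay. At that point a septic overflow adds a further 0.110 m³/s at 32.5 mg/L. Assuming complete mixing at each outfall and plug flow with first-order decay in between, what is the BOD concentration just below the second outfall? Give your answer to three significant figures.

After mixing, C = (1.280·1.100 + 0.2450·143.0) / 1.525 = 36.44/1.525 = 23.90 mg/L; combined flow 1.525 m³/s.
Travel time t = 22.8·1000 / 0.88 = 25910 s = 7.197 h.
3.6%/h lost → k = −ln(1 − 0.036) = 0.03666 h⁻¹.
Decay over the reach: 23.90·exp(−kt) = 23.90·0.7681 = 18.35 mg/L.
Second outfall: C = (1.525·18.35 + 0.1100·32.50)/1.635 = 19.31 mg/L.

19.3 mg/L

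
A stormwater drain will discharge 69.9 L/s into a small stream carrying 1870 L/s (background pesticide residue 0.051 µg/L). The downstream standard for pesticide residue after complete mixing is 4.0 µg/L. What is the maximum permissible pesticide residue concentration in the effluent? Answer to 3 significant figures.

At the limit, (Qr·Cr + Qe·Cₑ)/(Qr + Qe) = 4.0:
Cₑ = (1940·4.0 − 1870·0.05100) / 69.90 = 109.6 µg/L.

110 µg/L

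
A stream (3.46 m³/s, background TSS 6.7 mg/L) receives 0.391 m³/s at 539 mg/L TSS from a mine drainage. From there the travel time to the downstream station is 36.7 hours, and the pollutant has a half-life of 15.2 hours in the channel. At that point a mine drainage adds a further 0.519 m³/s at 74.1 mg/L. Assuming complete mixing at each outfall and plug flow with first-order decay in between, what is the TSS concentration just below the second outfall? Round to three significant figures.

18.8 mg/L

Mass balance: C = (3.460·6.700 + 0.3910·539.0) / 3.851 = 233.9/3.851 = 60.75 mg/L; combined flow 3.851 m³/s.
Half-life 15.2 h → k = ln 2 / 15.2 = 0.04560 h⁻¹ = 1.094 d⁻¹.
First-order decay: C = 60.75·exp(−k·t) = 60.75·0.1876 = 11.39 mg/L.
Second outfall: C = (3.851·11.39 + 0.5190·74.10)/4.370 = 18.84 mg/L.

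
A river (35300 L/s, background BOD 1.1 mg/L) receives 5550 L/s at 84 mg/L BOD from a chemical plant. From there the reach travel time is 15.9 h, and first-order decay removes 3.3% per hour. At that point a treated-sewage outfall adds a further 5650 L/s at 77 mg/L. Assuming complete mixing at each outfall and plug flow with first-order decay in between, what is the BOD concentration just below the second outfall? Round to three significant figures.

15.7 mg/L

Mixed concentration C = ΣQC/ΣQ = (35300·1.100 + 5550·84.00) / 40850 = 505000/40850 = 12.36 mg/L; combined flow 40850 L/s.
3.3%/h lost → k = −ln(1 − 0.033) = 0.03356 h⁻¹.
Applying C = C₀e^(−kt): 12.36 × 0.5865 = 7.251 mg/L.
Second outfall: C = (40850·7.251 + 5650·77.00)/46500 = 15.73 mg/L.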